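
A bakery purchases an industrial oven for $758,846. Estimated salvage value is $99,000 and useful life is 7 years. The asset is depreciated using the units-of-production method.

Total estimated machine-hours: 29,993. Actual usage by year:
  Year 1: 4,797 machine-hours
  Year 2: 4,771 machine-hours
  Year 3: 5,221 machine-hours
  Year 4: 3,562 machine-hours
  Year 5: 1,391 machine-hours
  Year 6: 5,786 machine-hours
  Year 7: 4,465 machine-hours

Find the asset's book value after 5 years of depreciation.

Depreciable base = $758,846 − $99,000 = $659,846.
Rate = $659,846 / 29,993 machine-hours = $22 per machine-hour.
Year 1: 4,797 × $22 = $105,534. Book value $653,312.
Year 2: 4,771 × $22 = $104,962. Book value $548,350.
Year 3: 5,221 × $22 = $114,862. Book value $433,488.
Year 4: 3,562 × $22 = $78,364. Book value $355,124.
Year 5: 1,391 × $22 = $30,602. Book value $324,522.

$324,522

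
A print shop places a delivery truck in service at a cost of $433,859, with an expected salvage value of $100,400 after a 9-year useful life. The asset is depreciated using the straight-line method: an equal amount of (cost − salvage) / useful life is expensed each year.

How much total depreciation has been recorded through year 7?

Depreciable base = $433,859 − $100,400 = $333,459.
Annual expense = $333,459 / 9 = $37,051.
End of year 1: book value $396,808.
End of year 2: book value $359,757.
End of year 3: book value $322,706.
End of year 4: book value $285,655.
End of year 5: book value $248,604.
End of year 6: book value $211,553.
End of year 7: book value $174,502.
Accumulated through year 7 = $433,859 − $174,502 = $259,357.

$259,357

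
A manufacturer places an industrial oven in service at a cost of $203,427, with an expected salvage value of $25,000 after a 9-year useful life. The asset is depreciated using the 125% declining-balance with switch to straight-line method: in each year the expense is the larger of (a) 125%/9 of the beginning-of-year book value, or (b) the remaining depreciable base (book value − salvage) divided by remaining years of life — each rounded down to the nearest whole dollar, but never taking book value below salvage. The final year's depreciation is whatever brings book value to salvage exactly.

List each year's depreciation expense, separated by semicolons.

$28,253; $24,329; $20,950; $18,040; $17,371; $17,371; $17,371; $17,371; $17,371

Depreciable base = $203,427 − $25,000 = $178,427.
Year 1: DB = ⌊$203,427 × 125%/9⌋ = $28,253; SL = ⌊$178,427/9⌋ = $19,825 → take DB $28,253. Book value $175,174.
Year 2: DB = ⌊$175,174 × 125%/9⌋ = $24,329; SL = ⌊$150,174/8⌋ = $18,771 → take DB $24,329. Book value $150,845.
Year 3: DB = ⌊$150,845 × 125%/9⌋ = $20,950; SL = ⌊$125,845/7⌋ = $17,977 → take DB $20,950. Book value $129,895.
Year 4: DB = ⌊$129,895 × 125%/9⌋ = $18,040; SL = ⌊$104,895/6⌋ = $17,482 → take DB $18,040. Book value $111,855.
Year 5: DB = ⌊$111,855 × 125%/9⌋ = $15,535; SL = ⌊$86,855/5⌋ = $17,371 → take SL $17,371. Book value $94,484.
Year 6: DB = ⌊$94,484 × 125%/9⌋ = $13,122; SL = ⌊$69,484/4⌋ = $17,371 → take SL $17,371. Book value $77,113.
Year 7: DB = ⌊$77,113 × 125%/9⌋ = $10,710; SL = ⌊$52,113/3⌋ = $17,371 → take SL $17,371. Book value $59,742.
Year 8: DB = ⌊$59,742 × 125%/9⌋ = $8,297; SL = ⌊$34,742/2⌋ = $17,371 → take SL $17,371. Book value $42,371.
Year 9 (final): $42,371 − $25,000 = $17,371. Book value $25,000.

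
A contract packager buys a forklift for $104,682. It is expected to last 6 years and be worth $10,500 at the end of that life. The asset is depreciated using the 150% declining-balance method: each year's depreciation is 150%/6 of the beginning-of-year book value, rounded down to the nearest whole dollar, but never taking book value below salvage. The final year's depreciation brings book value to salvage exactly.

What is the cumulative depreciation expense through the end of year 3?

Depreciable base = $104,682 − $10,500 = $94,182.
Year 1: ⌊$104,682 × 150%/6⌋ = $26,170. Book value $78,512.
Year 2: ⌊$78,512 × 150%/6⌋ = $19,628. Book value $58,884.
Year 3: ⌊$58,884 × 150%/6⌋ = $14,721. Book value $44,163.
Accumulated through year 3 = $104,682 − $44,163 = $60,519.

$60,519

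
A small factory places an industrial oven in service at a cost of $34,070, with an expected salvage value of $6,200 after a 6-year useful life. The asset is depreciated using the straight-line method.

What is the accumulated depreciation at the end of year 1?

Depreciable base = $34,070 − $6,200 = $27,870.
Annual expense = $27,870 / 6 = $4,645.
End of year 1: book value $29,425.
Accumulated through year 1 = $34,070 − $29,425 = $4,645.

$4,645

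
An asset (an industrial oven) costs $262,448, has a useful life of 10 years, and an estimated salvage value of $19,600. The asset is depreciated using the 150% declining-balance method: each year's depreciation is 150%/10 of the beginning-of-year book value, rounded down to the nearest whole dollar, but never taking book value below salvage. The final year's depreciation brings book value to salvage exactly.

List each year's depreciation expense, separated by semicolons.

Depreciable base = $262,448 − $19,600 = $242,848.
Year 1: ⌊$262,448 × 150%/10⌋ = $39,367. Book value $223,081.
Year 2: ⌊$223,081 × 150%/10⌋ = $33,462. Book value $189,619.
Year 3: ⌊$189,619 × 150%/10⌋ = $28,442. Book value $161,177.
Year 4: ⌊$161,177 × 150%/10⌋ = $24,176. Book value $137,001.
Year 5: ⌊$137,001 × 150%/10⌋ = $20,550. Book value $116,451.
Year 6: ⌊$116,451 × 150%/10⌋ = $17,467. Book value $98,984.
Year 7: ⌊$98,984 × 150%/10⌋ = $14,847. Book value $84,137.
Year 8: ⌊$84,137 × 150%/10⌋ = $12,620. Book value $71,517.
Year 9: ⌊$71,517 × 150%/10⌋ = $10,727. Book value $60,790.
Year 10 (final): $60,790 − $19,600 = $41,190. Book value $19,600.

$39,367; $33,462; $28,442; $24,176; $20,550; $17,467; $14,847; $12,620; $10,727; $41,190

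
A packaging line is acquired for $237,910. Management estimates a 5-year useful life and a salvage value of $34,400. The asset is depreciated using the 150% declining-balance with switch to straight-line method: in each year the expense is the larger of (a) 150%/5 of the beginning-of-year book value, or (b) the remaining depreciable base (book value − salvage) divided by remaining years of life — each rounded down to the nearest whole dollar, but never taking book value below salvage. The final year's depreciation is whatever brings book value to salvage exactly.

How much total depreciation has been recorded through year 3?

$156,306

Depreciable base = $237,910 − $34,400 = $203,510.
Year 1: DB = ⌊$237,910 × 150%/5⌋ = $71,373; SL = ⌊$203,510/5⌋ = $40,702 → take DB $71,373. Book value $166,537.
Year 2: DB = ⌊$166,537 × 150%/5⌋ = $49,961; SL = ⌊$132,137/4⌋ = $33,034 → take DB $49,961. Book value $116,576.
Year 3: DB = ⌊$116,576 × 150%/5⌋ = $34,972; SL = ⌊$82,176/3⌋ = $27,392 → take DB $34,972. Book value $81,604.
Accumulated through year 3 = $237,910 − $81,604 = $156,306.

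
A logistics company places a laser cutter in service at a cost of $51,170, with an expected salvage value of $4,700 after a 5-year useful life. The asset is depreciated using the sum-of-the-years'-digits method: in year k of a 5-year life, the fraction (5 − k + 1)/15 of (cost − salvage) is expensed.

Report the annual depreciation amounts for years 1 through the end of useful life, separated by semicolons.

$15,490; $12,392; $9,294; $6,196; $3,098

Depreciable base = $51,170 − $4,700 = $46,470.
Sum of the years' digits = 5+4+3+2+1 = 15.
Year 1: $46,470 × 5/15 = $15,490. Book value $35,680.
Year 2: $46,470 × 4/15 = $12,392. Book value $23,288.
Year 3: $46,470 × 3/15 = $9,294. Book value $13,994.
Year 4: $46,470 × 2/15 = $6,196. Book value $7,798.
Year 5: $46,470 × 1/15 = $3,098. Book value $4,700.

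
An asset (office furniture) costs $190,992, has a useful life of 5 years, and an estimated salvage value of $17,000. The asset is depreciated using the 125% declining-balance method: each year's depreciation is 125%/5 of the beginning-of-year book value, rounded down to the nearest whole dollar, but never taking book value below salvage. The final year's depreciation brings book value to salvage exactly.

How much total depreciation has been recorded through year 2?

Depreciable base = $190,992 − $17,000 = $173,992.
Year 1: ⌊$190,992 × 125%/5⌋ = $47,748. Book value $143,244.
Year 2: ⌊$143,244 × 125%/5⌋ = $35,811. Book value $107,433.
Accumulated through year 2 = $190,992 − $107,433 = $83,559.

$83,559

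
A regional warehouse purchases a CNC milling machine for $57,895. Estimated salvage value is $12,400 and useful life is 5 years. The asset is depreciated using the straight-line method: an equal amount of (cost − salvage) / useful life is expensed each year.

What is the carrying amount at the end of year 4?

Depreciable base = $57,895 − $12,400 = $45,495.
Annual expense = $45,495 / 5 = $9,099.
End of year 1: book value $48,796.
End of year 2: book value $39,697.
End of year 3: book value $30,598.
End of year 4: book value $21,499.

$21,499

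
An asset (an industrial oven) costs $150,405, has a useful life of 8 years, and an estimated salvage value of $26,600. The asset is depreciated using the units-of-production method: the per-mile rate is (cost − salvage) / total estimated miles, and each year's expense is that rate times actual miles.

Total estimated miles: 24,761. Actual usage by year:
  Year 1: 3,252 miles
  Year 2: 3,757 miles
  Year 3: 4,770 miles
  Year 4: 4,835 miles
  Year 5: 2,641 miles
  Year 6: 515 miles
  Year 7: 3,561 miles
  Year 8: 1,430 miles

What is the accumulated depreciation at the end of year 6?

$98,850

Depreciable base = $150,405 − $26,600 = $123,805.
Rate = $123,805 / 24,761 miles = $5 per mile.
Year 1: 3,252 × $5 = $16,260. Book value $134,145.
Year 2: 3,757 × $5 = $18,785. Book value $115,360.
Year 3: 4,770 × $5 = $23,850. Book value $91,510.
Year 4: 4,835 × $5 = $24,175. Book value $67,335.
Year 5: 2,641 × $5 = $13,205. Book value $54,130.
Year 6: 515 × $5 = $2,575. Book value $51,555.
Accumulated through year 6 = $150,405 − $51,555 = $98,850.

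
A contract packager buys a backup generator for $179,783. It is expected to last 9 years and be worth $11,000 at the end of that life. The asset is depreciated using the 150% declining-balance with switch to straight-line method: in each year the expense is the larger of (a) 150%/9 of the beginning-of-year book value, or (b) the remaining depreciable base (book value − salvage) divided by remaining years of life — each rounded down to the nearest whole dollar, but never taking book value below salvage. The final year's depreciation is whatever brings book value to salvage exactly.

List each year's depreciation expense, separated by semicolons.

Depreciable base = $179,783 − $11,000 = $168,783.
Year 1: DB = ⌊$179,783 × 150%/9⌋ = $29,963; SL = ⌊$168,783/9⌋ = $18,753 → take DB $29,963. Book value $149,820.
Year 2: DB = ⌊$149,820 × 150%/9⌋ = $24,970; SL = ⌊$138,820/8⌋ = $17,352 → take DB $24,970. Book value $124,850.
Year 3: DB = ⌊$124,850 × 150%/9⌋ = $20,808; SL = ⌊$113,850/7⌋ = $16,264 → take DB $20,808. Book value $104,042.
Year 4: DB = ⌊$104,042 × 150%/9⌋ = $17,340; SL = ⌊$93,042/6⌋ = $15,507 → take DB $17,340. Book value $86,702.
Year 5: DB = ⌊$86,702 × 150%/9⌋ = $14,450; SL = ⌊$75,702/5⌋ = $15,140 → take SL $15,140. Book value $71,562.
Year 6: DB = ⌊$71,562 × 150%/9⌋ = $11,927; SL = ⌊$60,562/4⌋ = $15,140 → take SL $15,140. Book value $56,422.
Year 7: DB = ⌊$56,422 × 150%/9⌋ = $9,403; SL = ⌊$45,422/3⌋ = $15,140 → take SL $15,140. Book value $41,282.
Year 8: DB = ⌊$41,282 × 150%/9⌋ = $6,880; SL = ⌊$30,282/2⌋ = $15,141 → take SL $15,141. Book value $26,141.
Year 9 (final): $26,141 − $11,000 = $15,141. Book value $11,000.

$29,963; $24,970; $20,808; $17,340; $15,140; $15,140; $15,140; $15,141; $15,141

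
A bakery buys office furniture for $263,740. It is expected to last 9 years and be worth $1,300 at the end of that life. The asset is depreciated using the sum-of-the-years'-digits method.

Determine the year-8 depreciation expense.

Depreciable base = $263,740 − $1,300 = $262,440.
Sum of the years' digits = 9+8+7+6+5+4+3+2+1 = 45.
Year 1: $262,440 × 9/45 = $52,488. Book value $211,252.
Year 2: $262,440 × 8/45 = $46,656. Book value $164,596.
Year 3: $262,440 × 7/45 = $40,824. Book value $123,772.
Year 4: $262,440 × 6/45 = $34,992. Book value $88,780.
Year 5: $262,440 × 5/45 = $29,160. Book value $59,620.
Year 6: $262,440 × 4/45 = $23,328. Book value $36,292.
Year 7: $262,440 × 3/45 = $17,496. Book value $18,796.
Year 8: $262,440 × 2/45 = $11,664. Book value $7,132.

$11,664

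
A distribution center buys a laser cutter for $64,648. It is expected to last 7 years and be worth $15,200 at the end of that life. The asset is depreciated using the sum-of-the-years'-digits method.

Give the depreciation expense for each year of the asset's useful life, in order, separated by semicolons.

$12,362; $10,596; $8,830; $7,064; $5,298; $3,532; $1,766

Depreciable base = $64,648 − $15,200 = $49,448.
Sum of the years' digits = 7+6+5+4+3+2+1 = 28.
Year 1: $49,448 × 7/28 = $12,362. Book value $52,286.
Year 2: $49,448 × 6/28 = $10,596. Book value $41,690.
Year 3: $49,448 × 5/28 = $8,830. Book value $32,860.
Year 4: $49,448 × 4/28 = $7,064. Book value $25,796.
Year 5: $49,448 × 3/28 = $5,298. Book value $20,498.
Year 6: $49,448 × 2/28 = $3,532. Book value $16,966.
Year 7: $49,448 × 1/28 = $1,766. Book value $15,200.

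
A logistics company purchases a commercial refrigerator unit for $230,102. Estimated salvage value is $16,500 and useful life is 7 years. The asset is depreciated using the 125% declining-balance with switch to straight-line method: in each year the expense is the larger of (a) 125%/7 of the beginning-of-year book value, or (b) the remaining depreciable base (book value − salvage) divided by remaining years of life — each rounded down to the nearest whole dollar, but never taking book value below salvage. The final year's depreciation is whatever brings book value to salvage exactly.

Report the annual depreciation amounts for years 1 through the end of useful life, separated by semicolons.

Depreciable base = $230,102 − $16,500 = $213,602.
Year 1: DB = ⌊$230,102 × 125%/7⌋ = $41,089; SL = ⌊$213,602/7⌋ = $30,514 → take DB $41,089. Book value $189,013.
Year 2: DB = ⌊$189,013 × 125%/7⌋ = $33,752; SL = ⌊$172,513/6⌋ = $28,752 → take DB $33,752. Book value $155,261.
Year 3: DB = ⌊$155,261 × 125%/7⌋ = $27,725; SL = ⌊$138,761/5⌋ = $27,752 → take SL $27,752. Book value $127,509.
Year 4: DB = ⌊$127,509 × 125%/7⌋ = $22,769; SL = ⌊$111,009/4⌋ = $27,752 → take SL $27,752. Book value $99,757.
Year 5: DB = ⌊$99,757 × 125%/7⌋ = $17,813; SL = ⌊$83,257/3⌋ = $27,752 → take SL $27,752. Book value $72,005.
Year 6: DB = ⌊$72,005 × 125%/7⌋ = $12,858; SL = ⌊$55,505/2⌋ = $27,752 → take SL $27,752. Book value $44,253.
Year 7 (final): $44,253 − $16,500 = $27,753. Book value $16,500.

$41,089; $33,752; $27,752; $27,752; $27,752; $27,752; $27,753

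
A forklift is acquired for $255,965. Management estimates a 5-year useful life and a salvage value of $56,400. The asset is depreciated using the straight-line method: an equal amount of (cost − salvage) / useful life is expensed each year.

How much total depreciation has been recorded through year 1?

Depreciable base = $255,965 − $56,400 = $199,565.
Annual expense = $199,565 / 5 = $39,913.
End of year 1: book value $216,052.
Accumulated through year 1 = $255,965 − $216,052 = $39,913.

$39,913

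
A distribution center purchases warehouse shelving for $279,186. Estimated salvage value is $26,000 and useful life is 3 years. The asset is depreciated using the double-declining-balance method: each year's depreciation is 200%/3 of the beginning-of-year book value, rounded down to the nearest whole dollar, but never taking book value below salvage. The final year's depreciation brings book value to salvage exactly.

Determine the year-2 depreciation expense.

$62,041

Depreciable base = $279,186 − $26,000 = $253,186.
Year 1: ⌊$279,186 × 200%/3⌋ = $186,124. Book value $93,062.
Year 2: ⌊$93,062 × 200%/3⌋ = $62,041. Book value $31,021.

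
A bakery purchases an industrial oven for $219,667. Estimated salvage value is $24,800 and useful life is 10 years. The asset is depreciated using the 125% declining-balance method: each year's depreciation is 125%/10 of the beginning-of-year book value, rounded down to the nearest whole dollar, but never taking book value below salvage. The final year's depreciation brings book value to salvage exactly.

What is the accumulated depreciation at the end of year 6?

$121,079

Depreciable base = $219,667 − $24,800 = $194,867.
Year 1: ⌊$219,667 × 125%/10⌋ = $27,458. Book value $192,209.
Year 2: ⌊$192,209 × 125%/10⌋ = $24,026. Book value $168,183.
Year 3: ⌊$168,183 × 125%/10⌋ = $21,022. Book value $147,161.
Year 4: ⌊$147,161 × 125%/10⌋ = $18,395. Book value $128,766.
Year 5: ⌊$128,766 × 125%/10⌋ = $16,095. Book value $112,671.
Year 6: ⌊$112,671 × 125%/10⌋ = $14,083. Book value $98,588.
Accumulated through year 6 = $219,667 − $98,588 = $121,079.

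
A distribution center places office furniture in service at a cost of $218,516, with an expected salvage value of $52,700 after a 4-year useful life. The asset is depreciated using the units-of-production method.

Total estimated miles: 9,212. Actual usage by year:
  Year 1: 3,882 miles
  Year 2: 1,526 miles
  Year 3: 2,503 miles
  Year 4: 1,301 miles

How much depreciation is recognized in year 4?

Depreciable base = $218,516 − $52,700 = $165,816.
Rate = $165,816 / 9,212 miles = $18 per mile.
Year 1: 3,882 × $18 = $69,876. Book value $148,640.
Year 2: 1,526 × $18 = $27,468. Book value $121,172.
Year 3: 2,503 × $18 = $45,054. Book value $76,118.
Year 4: 1,301 × $18 = $23,418. Book value $52,700.

$23,418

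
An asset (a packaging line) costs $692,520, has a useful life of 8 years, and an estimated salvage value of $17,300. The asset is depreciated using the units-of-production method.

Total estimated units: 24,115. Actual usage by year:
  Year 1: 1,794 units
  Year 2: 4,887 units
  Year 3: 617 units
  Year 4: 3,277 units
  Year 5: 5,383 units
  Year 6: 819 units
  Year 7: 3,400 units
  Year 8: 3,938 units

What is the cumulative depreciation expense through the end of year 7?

$564,956

Depreciable base = $692,520 − $17,300 = $675,220.
Rate = $675,220 / 24,115 units = $28 per unit.
Year 1: 1,794 × $28 = $50,232. Book value $642,288.
Year 2: 4,887 × $28 = $136,836. Book value $505,452.
Year 3: 617 × $28 = $17,276. Book value $488,176.
Year 4: 3,277 × $28 = $91,756. Book value $396,420.
Year 5: 5,383 × $28 = $150,724. Book value $245,696.
Year 6: 819 × $28 = $22,932. Book value $222,764.
Year 7: 3,400 × $28 = $95,200. Book value $127,564.
Accumulated through year 7 = $692,520 − $127,564 = $564,956.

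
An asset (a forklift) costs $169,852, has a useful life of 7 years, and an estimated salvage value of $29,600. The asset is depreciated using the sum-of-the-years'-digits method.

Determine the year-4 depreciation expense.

Depreciable base = $169,852 − $29,600 = $140,252.
Sum of the years' digits = 7+6+5+4+3+2+1 = 28.
Year 1: $140,252 × 7/28 = $35,063. Book value $134,789.
Year 2: $140,252 × 6/28 = $30,054. Book value $104,735.
Year 3: $140,252 × 5/28 = $25,045. Book value $79,690.
Year 4: $140,252 × 4/28 = $20,036. Book value $59,654.

$20,036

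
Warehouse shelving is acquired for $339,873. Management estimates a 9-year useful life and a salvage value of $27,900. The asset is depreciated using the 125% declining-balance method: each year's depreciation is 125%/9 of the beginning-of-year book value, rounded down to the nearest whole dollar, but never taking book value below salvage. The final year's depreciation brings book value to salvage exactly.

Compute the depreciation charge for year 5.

Depreciable base = $339,873 − $27,900 = $311,973.
Year 1: ⌊$339,873 × 125%/9⌋ = $47,204. Book value $292,669.
Year 2: ⌊$292,669 × 125%/9⌋ = $40,648. Book value $252,021.
Year 3: ⌊$252,021 × 125%/9⌋ = $35,002. Book value $217,019.
Year 4: ⌊$217,019 × 125%/9⌋ = $30,141. Book value $186,878.
Year 5: ⌊$186,878 × 125%/9⌋ = $25,955. Book value $160,923.

$25,955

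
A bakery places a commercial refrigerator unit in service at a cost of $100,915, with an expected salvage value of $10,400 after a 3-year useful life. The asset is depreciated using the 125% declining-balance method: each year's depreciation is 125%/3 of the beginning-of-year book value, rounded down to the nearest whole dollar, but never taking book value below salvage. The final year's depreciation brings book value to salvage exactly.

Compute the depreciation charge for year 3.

Depreciable base = $100,915 − $10,400 = $90,515.
Year 1: ⌊$100,915 × 125%/3⌋ = $42,047. Book value $58,868.
Year 2: ⌊$58,868 × 125%/3⌋ = $24,528. Book value $34,340.
Year 3 (final): $34,340 − $10,400 = $23,940. Book value $10,400.

$23,940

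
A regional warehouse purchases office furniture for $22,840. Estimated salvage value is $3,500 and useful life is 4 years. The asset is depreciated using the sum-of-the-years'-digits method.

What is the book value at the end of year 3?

$5,434

Depreciable base = $22,840 − $3,500 = $19,340.
Sum of the years' digits = 4+3+2+1 = 10.
Year 1: $19,340 × 4/10 = $7,736. Book value $15,104.
Year 2: $19,340 × 3/10 = $5,802. Book value $9,302.
Year 3: $19,340 × 2/10 = $3,868. Book value $5,434.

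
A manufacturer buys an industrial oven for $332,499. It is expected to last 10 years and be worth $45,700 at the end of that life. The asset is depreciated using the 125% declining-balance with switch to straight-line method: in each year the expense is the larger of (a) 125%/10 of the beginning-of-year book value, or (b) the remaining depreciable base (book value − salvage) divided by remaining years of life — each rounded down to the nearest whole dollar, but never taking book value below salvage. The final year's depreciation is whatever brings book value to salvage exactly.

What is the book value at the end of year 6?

$145,172

Depreciable base = $332,499 − $45,700 = $286,799.
Year 1: DB = ⌊$332,499 × 125%/10⌋ = $41,562; SL = ⌊$286,799/10⌋ = $28,679 → take DB $41,562. Book value $290,937.
Year 2: DB = ⌊$290,937 × 125%/10⌋ = $36,367; SL = ⌊$245,237/9⌋ = $27,248 → take DB $36,367. Book value $254,570.
Year 3: DB = ⌊$254,570 × 125%/10⌋ = $31,821; SL = ⌊$208,870/8⌋ = $26,108 → take DB $31,821. Book value $222,749.
Year 4: DB = ⌊$222,749 × 125%/10⌋ = $27,843; SL = ⌊$177,049/7⌋ = $25,292 → take DB $27,843. Book value $194,906.
Year 5: DB = ⌊$194,906 × 125%/10⌋ = $24,363; SL = ⌊$149,206/6⌋ = $24,867 → take SL $24,867. Book value $170,039.
Year 6: DB = ⌊$170,039 × 125%/10⌋ = $21,254; SL = ⌊$124,339/5⌋ = $24,867 → take SL $24,867. Book value $145,172.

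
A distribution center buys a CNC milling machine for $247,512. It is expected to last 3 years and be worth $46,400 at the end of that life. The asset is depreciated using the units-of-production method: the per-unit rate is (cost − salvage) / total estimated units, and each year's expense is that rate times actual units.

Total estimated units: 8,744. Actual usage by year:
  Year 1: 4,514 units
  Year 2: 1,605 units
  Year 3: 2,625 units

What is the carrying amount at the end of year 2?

$106,775

Depreciable base = $247,512 − $46,400 = $201,112.
Rate = $201,112 / 8,744 units = $23 per unit.
Year 1: 4,514 × $23 = $103,822. Book value $143,690.
Year 2: 1,605 × $23 = $36,915. Book value $106,775.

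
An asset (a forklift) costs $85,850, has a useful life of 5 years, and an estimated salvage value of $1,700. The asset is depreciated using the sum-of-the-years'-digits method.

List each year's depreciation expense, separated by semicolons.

Depreciable base = $85,850 − $1,700 = $84,150.
Sum of the years' digits = 5+4+3+2+1 = 15.
Year 1: $84,150 × 5/15 = $28,050. Book value $57,800.
Year 2: $84,150 × 4/15 = $22,440. Book value $35,360.
Year 3: $84,150 × 3/15 = $16,830. Book value $18,530.
Year 4: $84,150 × 2/15 = $11,220. Book value $7,310.
Year 5: $84,150 × 1/15 = $5,610. Book value $1,700.

$28,050; $22,440; $16,830; $11,220; $5,610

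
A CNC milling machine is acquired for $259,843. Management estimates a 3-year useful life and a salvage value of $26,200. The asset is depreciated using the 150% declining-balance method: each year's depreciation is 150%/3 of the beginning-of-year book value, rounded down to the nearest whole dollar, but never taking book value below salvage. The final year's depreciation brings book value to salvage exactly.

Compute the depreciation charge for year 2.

Depreciable base = $259,843 − $26,200 = $233,643.
Year 1: ⌊$259,843 × 150%/3⌋ = $129,921. Book value $129,922.
Year 2: ⌊$129,922 × 150%/3⌋ = $64,961. Book value $64,961.

$64,961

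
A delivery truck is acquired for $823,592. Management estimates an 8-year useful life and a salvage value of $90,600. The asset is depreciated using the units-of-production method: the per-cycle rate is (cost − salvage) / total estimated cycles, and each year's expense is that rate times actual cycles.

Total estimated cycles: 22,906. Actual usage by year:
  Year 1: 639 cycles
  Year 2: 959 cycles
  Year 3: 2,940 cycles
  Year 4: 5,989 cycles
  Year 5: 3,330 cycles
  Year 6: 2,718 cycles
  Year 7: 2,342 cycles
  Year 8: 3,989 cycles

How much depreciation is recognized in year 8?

$127,648

Depreciable base = $823,592 − $90,600 = $732,992.
Rate = $732,992 / 22,906 cycles = $32 per cycle.
Year 1: 639 × $32 = $20,448. Book value $803,144.
Year 2: 959 × $32 = $30,688. Book value $772,456.
Year 3: 2,940 × $32 = $94,080. Book value $678,376.
Year 4: 5,989 × $32 = $191,648. Book value $486,728.
Year 5: 3,330 × $32 = $106,560. Book value $380,168.
Year 6: 2,718 × $32 = $86,976. Book value $293,192.
Year 7: 2,342 × $32 = $74,944. Book value $218,248.
Year 8: 3,989 × $32 = $127,648. Book value $90,600.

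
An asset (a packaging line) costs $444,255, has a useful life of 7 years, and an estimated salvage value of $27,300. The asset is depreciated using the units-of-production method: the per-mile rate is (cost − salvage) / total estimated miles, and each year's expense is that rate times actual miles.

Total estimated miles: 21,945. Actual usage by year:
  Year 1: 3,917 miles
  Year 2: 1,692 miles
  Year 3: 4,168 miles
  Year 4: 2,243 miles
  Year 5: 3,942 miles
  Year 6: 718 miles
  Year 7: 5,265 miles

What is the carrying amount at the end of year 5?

Depreciable base = $444,255 − $27,300 = $416,955.
Rate = $416,955 / 21,945 miles = $19 per mile.
Year 1: 3,917 × $19 = $74,423. Book value $369,832.
Year 2: 1,692 × $19 = $32,148. Book value $337,684.
Year 3: 4,168 × $19 = $79,192. Book value $258,492.
Year 4: 2,243 × $19 = $42,617. Book value $215,875.
Year 5: 3,942 × $19 = $74,898. Book value $140,977.

$140,977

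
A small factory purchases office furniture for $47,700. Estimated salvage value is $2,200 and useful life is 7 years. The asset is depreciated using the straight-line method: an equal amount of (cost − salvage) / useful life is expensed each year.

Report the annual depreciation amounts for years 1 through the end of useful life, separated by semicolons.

$6,500; $6,500; $6,500; $6,500; $6,500; $6,500; $6,500

Depreciable base = $47,700 − $2,200 = $45,500.
Annual expense = $45,500 / 7 = $6,500.
End of year 1: book value $41,200.
End of year 2: book value $34,700.
End of year 3: book value $28,200.
End of year 4: book value $21,700.
End of year 5: book value $15,200.
End of year 6: book value $8,700.
End of year 7: book value $2,200.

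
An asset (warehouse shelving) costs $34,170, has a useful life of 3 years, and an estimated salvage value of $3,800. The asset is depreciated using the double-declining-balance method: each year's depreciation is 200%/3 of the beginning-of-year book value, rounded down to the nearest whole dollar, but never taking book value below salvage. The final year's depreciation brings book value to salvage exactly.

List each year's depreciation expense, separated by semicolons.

Depreciable base = $34,170 − $3,800 = $30,370.
Year 1: ⌊$34,170 × 200%/3⌋ = $22,780. Book value $11,390.
Year 2: ⌊$11,390 × 200%/3⌋ = $7,593, capped at $7,590. Book value $3,800.
Year 3 (final): $3,800 − $3,800 = $0. Book value $3,800.

$22,780; $7,590; $0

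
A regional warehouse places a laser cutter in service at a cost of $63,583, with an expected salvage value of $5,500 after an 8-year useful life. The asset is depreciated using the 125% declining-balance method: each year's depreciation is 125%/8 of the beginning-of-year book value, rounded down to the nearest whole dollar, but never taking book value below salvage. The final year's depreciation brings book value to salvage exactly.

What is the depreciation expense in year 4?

$5,967

Depreciable base = $63,583 − $5,500 = $58,083.
Year 1: ⌊$63,583 × 125%/8⌋ = $9,934. Book value $53,649.
Year 2: ⌊$53,649 × 125%/8⌋ = $8,382. Book value $45,267.
Year 3: ⌊$45,267 × 125%/8⌋ = $7,072. Book value $38,195.
Year 4: ⌊$38,195 × 125%/8⌋ = $5,967. Book value $32,228.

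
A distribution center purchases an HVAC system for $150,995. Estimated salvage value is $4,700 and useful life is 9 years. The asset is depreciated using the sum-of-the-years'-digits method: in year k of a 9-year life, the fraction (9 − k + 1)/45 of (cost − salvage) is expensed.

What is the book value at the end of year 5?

$37,210

Depreciable base = $150,995 − $4,700 = $146,295.
Sum of the years' digits = 9+8+7+6+5+4+3+2+1 = 45.
Year 1: $146,295 × 9/45 = $29,259. Book value $121,736.
Year 2: $146,295 × 8/45 = $26,008. Book value $95,728.
Year 3: $146,295 × 7/45 = $22,757. Book value $72,971.
Year 4: $146,295 × 6/45 = $19,506. Book value $53,465.
Year 5: $146,295 × 5/45 = $16,255. Book value $37,210.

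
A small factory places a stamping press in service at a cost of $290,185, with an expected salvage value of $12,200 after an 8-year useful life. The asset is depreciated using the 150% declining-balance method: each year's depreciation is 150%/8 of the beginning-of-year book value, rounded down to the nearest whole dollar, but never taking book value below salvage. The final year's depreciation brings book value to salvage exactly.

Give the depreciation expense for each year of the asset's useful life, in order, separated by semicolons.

Depreciable base = $290,185 − $12,200 = $277,985.
Year 1: ⌊$290,185 × 150%/8⌋ = $54,409. Book value $235,776.
Year 2: ⌊$235,776 × 150%/8⌋ = $44,208. Book value $191,568.
Year 3: ⌊$191,568 × 150%/8⌋ = $35,919. Book value $155,649.
Year 4: ⌊$155,649 × 150%/8⌋ = $29,184. Book value $126,465.
Year 5: ⌊$126,465 × 150%/8⌋ = $23,712. Book value $102,753.
Year 6: ⌊$102,753 × 150%/8⌋ = $19,266. Book value $83,487.
Year 7: ⌊$83,487 × 150%/8⌋ = $15,653. Book value $67,834.
Year 8 (final): $67,834 − $12,200 = $55,634. Book value $12,200.

$54,409; $44,208; $35,919; $29,184; $23,712; $19,266; $15,653; $55,634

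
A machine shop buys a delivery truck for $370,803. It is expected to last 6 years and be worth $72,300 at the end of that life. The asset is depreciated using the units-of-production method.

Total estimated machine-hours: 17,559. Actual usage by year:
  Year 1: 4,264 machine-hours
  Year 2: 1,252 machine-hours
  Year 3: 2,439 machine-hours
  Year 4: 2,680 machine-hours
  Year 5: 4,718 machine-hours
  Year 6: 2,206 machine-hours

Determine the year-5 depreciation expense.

$80,206

Depreciable base = $370,803 − $72,300 = $298,503.
Rate = $298,503 / 17,559 machine-hours = $17 per machine-hour.
Year 1: 4,264 × $17 = $72,488. Book value $298,315.
Year 2: 1,252 × $17 = $21,284. Book value $277,031.
Year 3: 2,439 × $17 = $41,463. Book value $235,568.
Year 4: 2,680 × $17 = $45,560. Book value $190,008.
Year 5: 4,718 × $17 = $80,206. Book value $109,802.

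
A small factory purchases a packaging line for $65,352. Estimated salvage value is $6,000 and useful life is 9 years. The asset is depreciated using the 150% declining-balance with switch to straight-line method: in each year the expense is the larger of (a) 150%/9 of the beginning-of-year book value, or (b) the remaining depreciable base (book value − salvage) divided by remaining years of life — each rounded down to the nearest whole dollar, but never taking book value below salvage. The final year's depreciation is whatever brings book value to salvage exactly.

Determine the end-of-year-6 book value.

$21,199

Depreciable base = $65,352 − $6,000 = $59,352.
Year 1: DB = ⌊$65,352 × 150%/9⌋ = $10,892; SL = ⌊$59,352/9⌋ = $6,594 → take DB $10,892. Book value $54,460.
Year 2: DB = ⌊$54,460 × 150%/9⌋ = $9,076; SL = ⌊$48,460/8⌋ = $6,057 → take DB $9,076. Book value $45,384.
Year 3: DB = ⌊$45,384 × 150%/9⌋ = $7,564; SL = ⌊$39,384/7⌋ = $5,626 → take DB $7,564. Book value $37,820.
Year 4: DB = ⌊$37,820 × 150%/9⌋ = $6,303; SL = ⌊$31,820/6⌋ = $5,303 → take DB $6,303. Book value $31,517.
Year 5: DB = ⌊$31,517 × 150%/9⌋ = $5,252; SL = ⌊$25,517/5⌋ = $5,103 → take DB $5,252. Book value $26,265.
Year 6: DB = ⌊$26,265 × 150%/9⌋ = $4,377; SL = ⌊$20,265/4⌋ = $5,066 → take SL $5,066. Book value $21,199.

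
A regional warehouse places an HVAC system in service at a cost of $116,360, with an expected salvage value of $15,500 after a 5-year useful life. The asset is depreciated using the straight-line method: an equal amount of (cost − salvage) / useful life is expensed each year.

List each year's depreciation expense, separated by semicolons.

$20,172; $20,172; $20,172; $20,172; $20,172

Depreciable base = $116,360 − $15,500 = $100,860.
Annual expense = $100,860 / 5 = $20,172.
End of year 1: book value $96,188.
End of year 2: book value $76,016.
End of year 3: book value $55,844.
End of year 4: book value $35,672.
End of year 5: book value $15,500.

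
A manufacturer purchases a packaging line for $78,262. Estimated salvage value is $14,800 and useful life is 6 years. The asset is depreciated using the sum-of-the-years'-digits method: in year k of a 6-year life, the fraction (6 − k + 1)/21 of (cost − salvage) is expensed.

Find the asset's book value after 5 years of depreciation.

Depreciable base = $78,262 − $14,800 = $63,462.
Sum of the years' digits = 6+5+4+3+2+1 = 21.
Year 1: $63,462 × 6/21 = $18,132. Book value $60,130.
Year 2: $63,462 × 5/21 = $15,110. Book value $45,020.
Year 3: $63,462 × 4/21 = $12,088. Book value $32,932.
Year 4: $63,462 × 3/21 = $9,066. Book value $23,866.
Year 5: $63,462 × 2/21 = $6,044. Book value $17,822.

$17,822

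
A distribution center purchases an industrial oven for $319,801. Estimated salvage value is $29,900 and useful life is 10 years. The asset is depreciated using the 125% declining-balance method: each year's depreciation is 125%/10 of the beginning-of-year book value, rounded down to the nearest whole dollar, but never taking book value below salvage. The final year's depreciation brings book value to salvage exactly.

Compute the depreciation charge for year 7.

$17,940

Depreciable base = $319,801 − $29,900 = $289,901.
Year 1: ⌊$319,801 × 125%/10⌋ = $39,975. Book value $279,826.
Year 2: ⌊$279,826 × 125%/10⌋ = $34,978. Book value $244,848.
Year 3: ⌊$244,848 × 125%/10⌋ = $30,606. Book value $214,242.
Year 4: ⌊$214,242 × 125%/10⌋ = $26,780. Book value $187,462.
Year 5: ⌊$187,462 × 125%/10⌋ = $23,432. Book value $164,030.
Year 6: ⌊$164,030 × 125%/10⌋ = $20,503. Book value $143,527.
Year 7: ⌊$143,527 × 125%/10⌋ = $17,940. Book value $125,587.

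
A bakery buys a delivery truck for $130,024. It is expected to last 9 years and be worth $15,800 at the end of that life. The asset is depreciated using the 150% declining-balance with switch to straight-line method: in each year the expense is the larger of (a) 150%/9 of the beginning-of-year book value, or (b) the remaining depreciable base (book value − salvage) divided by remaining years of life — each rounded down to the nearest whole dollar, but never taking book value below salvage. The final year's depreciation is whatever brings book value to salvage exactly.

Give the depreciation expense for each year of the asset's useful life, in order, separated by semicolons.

$21,670; $18,059; $15,049; $12,541; $10,450; $9,113; $9,114; $9,114; $9,114

Depreciable base = $130,024 − $15,800 = $114,224.
Year 1: DB = ⌊$130,024 × 150%/9⌋ = $21,670; SL = ⌊$114,224/9⌋ = $12,691 → take DB $21,670. Book value $108,354.
Year 2: DB = ⌊$108,354 × 150%/9⌋ = $18,059; SL = ⌊$92,554/8⌋ = $11,569 → take DB $18,059. Book value $90,295.
Year 3: DB = ⌊$90,295 × 150%/9⌋ = $15,049; SL = ⌊$74,495/7⌋ = $10,642 → take DB $15,049. Book value $75,246.
Year 4: DB = ⌊$75,246 × 150%/9⌋ = $12,541; SL = ⌊$59,446/6⌋ = $9,907 → take DB $12,541. Book value $62,705.
Year 5: DB = ⌊$62,705 × 150%/9⌋ = $10,450; SL = ⌊$46,905/5⌋ = $9,381 → take DB $10,450. Book value $52,255.
Year 6: DB = ⌊$52,255 × 150%/9⌋ = $8,709; SL = ⌊$36,455/4⌋ = $9,113 → take SL $9,113. Book value $43,142.
Year 7: DB = ⌊$43,142 × 150%/9⌋ = $7,190; SL = ⌊$27,342/3⌋ = $9,114 → take SL $9,114. Book value $34,028.
Year 8: DB = ⌊$34,028 × 150%/9⌋ = $5,671; SL = ⌊$18,228/2⌋ = $9,114 → take SL $9,114. Book value $24,914.
Year 9 (final): $24,914 − $15,800 = $9,114. Book value $15,800.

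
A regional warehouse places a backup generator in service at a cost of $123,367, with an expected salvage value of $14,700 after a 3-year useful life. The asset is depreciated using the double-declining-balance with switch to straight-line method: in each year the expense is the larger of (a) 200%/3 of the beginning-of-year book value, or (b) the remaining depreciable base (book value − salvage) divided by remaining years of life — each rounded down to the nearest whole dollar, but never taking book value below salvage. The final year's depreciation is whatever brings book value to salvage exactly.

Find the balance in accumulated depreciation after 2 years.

$108,667

Depreciable base = $123,367 − $14,700 = $108,667.
Year 1: DB = ⌊$123,367 × 200%/3⌋ = $82,244; SL = ⌊$108,667/3⌋ = $36,222 → take DB $82,244. Book value $41,123.
Year 2: DB = ⌊$41,123 × 200%/3⌋ = $27,415; SL = ⌊$26,423/2⌋ = $13,211 → take DB $27,415, capped at $26,423. Book value $14,700.
Accumulated through year 2 = $123,367 − $14,700 = $108,667.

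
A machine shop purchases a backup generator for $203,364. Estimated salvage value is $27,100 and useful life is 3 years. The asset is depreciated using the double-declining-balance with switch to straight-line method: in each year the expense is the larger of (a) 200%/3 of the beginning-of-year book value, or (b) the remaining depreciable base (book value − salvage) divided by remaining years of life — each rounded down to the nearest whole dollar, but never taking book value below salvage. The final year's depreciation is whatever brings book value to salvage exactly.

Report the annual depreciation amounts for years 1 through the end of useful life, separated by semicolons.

Depreciable base = $203,364 − $27,100 = $176,264.
Year 1: DB = ⌊$203,364 × 200%/3⌋ = $135,576; SL = ⌊$176,264/3⌋ = $58,754 → take DB $135,576. Book value $67,788.
Year 2: DB = ⌊$67,788 × 200%/3⌋ = $45,192; SL = ⌊$40,688/2⌋ = $20,344 → take DB $45,192, capped at $40,688. Book value $27,100.
Year 3 (final): $27,100 − $27,100 = $0. Book value $27,100.

$135,576; $40,688; $0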